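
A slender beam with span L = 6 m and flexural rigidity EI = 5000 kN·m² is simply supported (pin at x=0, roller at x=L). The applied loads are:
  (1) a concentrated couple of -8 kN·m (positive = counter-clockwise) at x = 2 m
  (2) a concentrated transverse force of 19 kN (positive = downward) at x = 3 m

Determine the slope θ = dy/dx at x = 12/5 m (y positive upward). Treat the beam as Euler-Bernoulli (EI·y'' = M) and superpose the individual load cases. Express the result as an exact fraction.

θ(12/5) = -5609/1500000 rad

Load 1 — applied couple M₀=-8 kN·m at a=2 m (b=L-a=4):
  θ_1 = (M₀x²/(2L)-M₀(x-a)+C₁)/EI  [x>a] with C₁=M₀(3b²-L²)/(6L)=-8/3 = ((-8)·(12/5)²/(2·6)-(-8)·((12/5)-2)+(-8/3))/5000 = -31/46875 rad
Load 2 — point force P=19 kN at a=3 m (b=L-a=3):
  θ_2 = -Pb(L²-b²-3x²)/(6LEI)  [x≤a] = -19·3·(6²-3²-3·(12/5)²)/(6·6·5000) = -1539/500000 rad
Superposition: θ = Σ θ_i = -5609/1500000 rad ≈ -0.003739 rad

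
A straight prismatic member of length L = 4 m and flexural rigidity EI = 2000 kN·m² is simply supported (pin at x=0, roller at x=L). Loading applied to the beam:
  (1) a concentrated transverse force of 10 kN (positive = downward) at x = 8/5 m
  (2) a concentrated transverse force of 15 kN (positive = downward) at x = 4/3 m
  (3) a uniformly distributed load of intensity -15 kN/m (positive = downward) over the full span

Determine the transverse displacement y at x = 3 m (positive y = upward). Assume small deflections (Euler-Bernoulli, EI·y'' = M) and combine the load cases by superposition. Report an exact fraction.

y(3) = 88091/10800000 m

Load 1 — point force P=10 kN at a=8/5 m (b=L-a=12/5):
  y_1 = -Pa(L-x)(2Lx-a²-x²)/(6LEI)  [x>a] = -10·(8/5)·(4-3)·(2·4·3-(8/5)²-3²)/(6·4·2000) = -311/75000 m
Load 2 — point force P=15 kN at a=4/3 m (b=L-a=8/3):
  y_2 = -Pa(L-x)(2Lx-a²-x²)/(6LEI)  [x>a] = -15·(4/3)·(4-3)·(2·4·3-(4/3)²-3²)/(6·4·2000) = -119/21600 m
Load 3 — uniform load w=-15 kN/m over full span:
  y_3 = -wx(L³-2Lx²+x³)/(24EI) = -(-15)·3·(4³-2·4·3²+3³)/(24·2000) = 57/3200 m
Superposition: y = Σ y_i = 88091/10800000 m ≈ 0.008157 m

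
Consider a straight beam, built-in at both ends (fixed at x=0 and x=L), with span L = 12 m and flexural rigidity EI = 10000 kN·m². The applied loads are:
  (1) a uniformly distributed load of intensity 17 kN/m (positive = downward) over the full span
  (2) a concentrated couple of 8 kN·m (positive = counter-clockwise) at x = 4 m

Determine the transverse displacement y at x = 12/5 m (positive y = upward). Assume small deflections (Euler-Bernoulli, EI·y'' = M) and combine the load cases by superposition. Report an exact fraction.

Load 1 — uniform load w=17 kN/m over full span:
  y_1 = -wx²(L-x)²/(24EI) = -17·(12/5)²·(12-(12/5))²/(24·10000) = -14688/390625 m
Load 2 — applied couple M₀=8 kN·m at a=4 m (b=L-a=8):
  y_2 = (R_Ax³/6 - M_Ax²/2)/EI  [x≤a] with R_A=8/9, M_A=0 = ((8/9)·(12/5)³/6 - 0·(12/5)²/2)/10000 = 16/78125 m
Superposition: y = Σ y_i = -14608/390625 m ≈ -0.037396 m

y(12/5) = -14608/390625 m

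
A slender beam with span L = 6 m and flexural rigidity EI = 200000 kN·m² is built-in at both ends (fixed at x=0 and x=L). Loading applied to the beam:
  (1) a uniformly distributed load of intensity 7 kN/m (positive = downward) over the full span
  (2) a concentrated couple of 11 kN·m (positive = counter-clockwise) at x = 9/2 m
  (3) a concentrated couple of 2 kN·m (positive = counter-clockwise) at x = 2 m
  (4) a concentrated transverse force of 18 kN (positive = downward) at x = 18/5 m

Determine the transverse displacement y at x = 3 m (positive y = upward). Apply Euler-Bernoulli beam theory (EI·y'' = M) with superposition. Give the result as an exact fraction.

Load 1 — uniform load w=7 kN/m over full span:
  y_1 = -wx²(L-x)²/(24EI) = -7·3²·(6-3)²/(24·200000) = -189/1600000 m
Load 2 — applied couple M₀=11 kN·m at a=9/2 m (b=L-a=3/2):
  y_2 = (R_Ax³/6 - M_Ax²/2)/EI  [x≤a] with R_A=33/16, M_A=55/16 = ((33/16)·3³/6 - (55/16)·3²/2)/200000 = -99/3200000 m
Load 3 — applied couple M₀=2 kN·m at a=2 m (b=L-a=4):
  y_3 = (R_Ax³/6 - M_Ax²/2 - M₀(x-a)²/2)/EI  [x>a] with R_A=4/9, M_A=0 = ((4/9)·3³/6 - 0·3²/2 - 2·(3-2)²/2)/200000 = 1/200000 m
Load 4 — point force P=18 kN at a=18/5 m (b=L-a=12/5):
  y_4 = -Pb²x²(3aL-(3a+b)x)/(6L³EI)  [x≤a] = -18·(12/5)²·3²·(3·(18/5)·6-(3·(18/5)+(12/5))·3)/(6·6³·200000) = -567/6250000 m
Superposition: y = Σ y_i = -93913/400000000 m ≈ -0.000235 m

y(3) = -93913/400000000 m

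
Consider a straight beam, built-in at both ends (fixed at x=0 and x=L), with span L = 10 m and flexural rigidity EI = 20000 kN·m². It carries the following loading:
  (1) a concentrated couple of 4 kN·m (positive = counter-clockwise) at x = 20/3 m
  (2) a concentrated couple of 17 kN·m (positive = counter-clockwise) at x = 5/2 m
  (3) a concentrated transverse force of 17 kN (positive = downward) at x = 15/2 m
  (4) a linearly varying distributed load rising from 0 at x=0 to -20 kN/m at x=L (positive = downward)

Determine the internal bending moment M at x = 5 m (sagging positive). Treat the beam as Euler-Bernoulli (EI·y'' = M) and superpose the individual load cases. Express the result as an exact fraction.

Load 1 — applied couple M₀=4 kN·m at a=20/3 m (b=L-a=10/3):
  M_1 = R_Ax - M_A  [x≤a] with R_A=8/15, M_A=4/3 = (8/15)·5 - (4/3) = 4/3 kN·m
Load 2 — applied couple M₀=17 kN·m at a=5/2 m (b=L-a=15/2):
  M_2 = R_Ax - M_A - M₀  [x>a] with R_A=153/80, M_A=-51/16 = (153/80)·5 - (-51/16) - 17 = -17/4 kN·m
Load 3 — point force P=17 kN at a=15/2 m (b=L-a=5/2):
  M_3 = Pb²(3a+b)x/L³ - Pab²/L²  [x≤a] = 17·(5/2)²·(3·(15/2)+(5/2))·5/10³ - 17·(15/2)·(5/2)²/10² = 85/16 kN·m
Load 4 — triangular load w₀=-20 kN/m (0→w₀ over full span):
  M_4 = 3w₀Lx/20 - w₀L²/30 - w₀x³/(6L) = 3·(-20)·10·5/20 - (-20)·10²/30 - (-20)·5³/(6·10) = -125/3 kN·m
Superposition: M = Σ M_i = -1885/48 kN·m ≈ -39.270833 kN·m

M(5) = -1885/48 kN·m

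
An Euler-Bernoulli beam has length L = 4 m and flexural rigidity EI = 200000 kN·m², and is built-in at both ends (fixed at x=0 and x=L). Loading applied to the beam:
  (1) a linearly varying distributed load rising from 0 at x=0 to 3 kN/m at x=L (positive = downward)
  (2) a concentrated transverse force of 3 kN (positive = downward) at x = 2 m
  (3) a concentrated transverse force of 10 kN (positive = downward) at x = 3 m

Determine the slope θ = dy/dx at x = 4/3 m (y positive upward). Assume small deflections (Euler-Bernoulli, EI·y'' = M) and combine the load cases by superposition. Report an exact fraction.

θ(4/3) = -61/5062500 rad

Load 1 — triangular load w₀=3 kN/m (0→w₀ over full span):
  θ_1 = -w₀(2x(L-x)(L-2x)(x+2L)+x²(L-x)²)/(120LEI) = -3·(2·(4/3)·(4-(4/3))·(4-2·(4/3))·((4/3)+2·4)+(4/3)²·(4-(4/3))²)/(120·4·200000) = -4/1265625 rad
Load 2 — point force P=3 kN at a=2 m (b=L-a=2):
  θ_2 = -Pb²x(2aL-(3a+b)x)/(2L³EI)  [x≤a] = -3·2²·(4/3)·(2·2·4-(3·2+2)·(4/3))/(2·4³·200000) = -1/300000 rad
Load 3 — point force P=10 kN at a=3 m (b=L-a=1):
  θ_3 = -Pb²x(2aL-(3a+b)x)/(2L³EI)  [x≤a] = -10·1²·(4/3)·(2·3·4-(3·3+1)·(4/3))/(2·4³·200000) = -1/180000 rad
Superposition: θ = Σ θ_i = -61/5062500 rad ≈ -0.000012 rad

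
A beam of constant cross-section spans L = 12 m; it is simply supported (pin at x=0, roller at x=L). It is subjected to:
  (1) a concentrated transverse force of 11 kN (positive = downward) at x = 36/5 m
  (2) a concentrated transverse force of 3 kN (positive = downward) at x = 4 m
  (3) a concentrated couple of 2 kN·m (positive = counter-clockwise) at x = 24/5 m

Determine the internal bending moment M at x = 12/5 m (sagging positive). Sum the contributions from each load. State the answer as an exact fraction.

M(12/5) = 394/25 kN·m

Load 1 — point force P=11 kN at a=36/5 m (b=L-a=24/5):
  M_1 = Pbx/L  [x≤a] = 11·(24/5)·(12/5)/12 = 264/25 kN·m
Load 2 — point force P=3 kN at a=4 m (b=L-a=8):
  M_2 = Pbx/L  [x≤a] = 3·8·(12/5)/12 = 24/5 kN·m
Load 3 — applied couple M₀=2 kN·m at a=24/5 m (b=L-a=36/5):
  M_3 = M₀x/L  [x≤a] = 2·(12/5)/12 = 2/5 kN·m
Superposition: M = Σ M_i = 394/25 kN·m ≈ 15.760000 kN·m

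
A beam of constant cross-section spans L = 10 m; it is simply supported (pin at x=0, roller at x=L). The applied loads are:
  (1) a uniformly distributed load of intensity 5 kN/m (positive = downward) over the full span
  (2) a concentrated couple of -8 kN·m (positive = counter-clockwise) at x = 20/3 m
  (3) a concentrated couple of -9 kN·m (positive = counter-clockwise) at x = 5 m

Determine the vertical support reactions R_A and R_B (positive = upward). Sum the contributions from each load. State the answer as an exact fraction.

R_A = 233/10 kN, R_B = 267/10 kN

Load 1 — uniform load w=5 kN/m over full span:
  R_A = wL/2 = 5·10/2 = 25 kN
  R_B = wL/2 = 5·10/2 = 25 kN
Load 2 — applied couple M₀=-8 kN·m at a=20/3 m (b=L-a=10/3):
  R_A = M₀/L = (-8)/10 = -4/5 kN
  R_B = -M₀/L = -(-8)/10 = 4/5 kN
Load 3 — applied couple M₀=-9 kN·m at a=5 m (b=L-a=5):
  R_A = M₀/L = (-9)/10 = -9/10 kN
  R_B = -M₀/L = -(-9)/10 = 9/10 kN
Superposition: R_A = 233/10 kN, R_B = 267/10 kN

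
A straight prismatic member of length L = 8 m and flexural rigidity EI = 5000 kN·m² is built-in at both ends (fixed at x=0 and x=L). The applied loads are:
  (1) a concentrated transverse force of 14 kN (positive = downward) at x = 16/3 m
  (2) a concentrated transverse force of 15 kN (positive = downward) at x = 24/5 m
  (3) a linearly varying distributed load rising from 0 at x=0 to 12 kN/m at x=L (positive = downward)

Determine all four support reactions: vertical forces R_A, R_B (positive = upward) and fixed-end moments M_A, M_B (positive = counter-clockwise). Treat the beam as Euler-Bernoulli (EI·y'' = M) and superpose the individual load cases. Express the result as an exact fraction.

R_A = 15734/675 kN, M_A = 30656/675 kN·m, R_B = 36241/675 kN, M_B = -48784/675 kN·m

Load 1 — point force P=14 kN at a=16/3 m (b=L-a=8/3):
  R_A = Pb²(3a+b)/L³ = 14·(8/3)²·(3·(16/3)+(8/3))/8³ = 98/27 kN
  M_A = Pab²/L² = 14·(16/3)·(8/3)²/8² = 224/27 kN·m
  R_B = Pa²(a+3b)/L³ = 14·(16/3)²·((16/3)+3·(8/3))/8³ = 280/27 kN
  M_B = -Pa²b/L² = -14·(16/3)²·(8/3)/8² = -448/27 kN·m
Load 2 — point force P=15 kN at a=24/5 m (b=L-a=16/5):
  R_A = Pb²(3a+b)/L³ = 15·(16/5)²·(3·(24/5)+(16/5))/8³ = 132/25 kN
  M_A = Pab²/L² = 15·(24/5)·(16/5)²/8² = 288/25 kN·m
  R_B = Pa²(a+3b)/L³ = 15·(24/5)²·((24/5)+3·(16/5))/8³ = 243/25 kN
  M_B = -Pa²b/L² = -15·(24/5)²·(16/5)/8² = -432/25 kN·m
Load 3 — triangular load w₀=12 kN/m (0→w₀ over full span):
  R_A = 3w₀L/20 = 3·12·8/20 = 72/5 kN
  M_A = w₀L²/30 = 12·8²/30 = 128/5 kN·m
  R_B = 7w₀L/20 = 7·12·8/20 = 168/5 kN
  M_B = -w₀L²/20 = -12·8²/20 = -192/5 kN·m
Superposition: R_A = 15734/675 kN, M_A = 30656/675 kN·m, R_B = 36241/675 kN, M_B = -48784/675 kN·m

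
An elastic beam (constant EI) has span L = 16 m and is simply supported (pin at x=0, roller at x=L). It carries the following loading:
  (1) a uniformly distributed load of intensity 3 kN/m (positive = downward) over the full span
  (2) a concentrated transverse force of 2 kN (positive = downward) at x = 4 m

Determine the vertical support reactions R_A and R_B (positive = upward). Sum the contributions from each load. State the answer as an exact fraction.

R_A = 51/2 kN, R_B = 49/2 kN

Load 1 — uniform load w=3 kN/m over full span:
  R_A = wL/2 = 3·16/2 = 24 kN
  R_B = wL/2 = 3·16/2 = 24 kN
Load 2 — point force P=2 kN at a=4 m (b=L-a=12):
  R_A = Pb/L = 2·12/16 = 3/2 kN
  R_B = Pa/L = 2·4/16 = 1/2 kN
Superposition: R_A = 51/2 kN, R_B = 49/2 kN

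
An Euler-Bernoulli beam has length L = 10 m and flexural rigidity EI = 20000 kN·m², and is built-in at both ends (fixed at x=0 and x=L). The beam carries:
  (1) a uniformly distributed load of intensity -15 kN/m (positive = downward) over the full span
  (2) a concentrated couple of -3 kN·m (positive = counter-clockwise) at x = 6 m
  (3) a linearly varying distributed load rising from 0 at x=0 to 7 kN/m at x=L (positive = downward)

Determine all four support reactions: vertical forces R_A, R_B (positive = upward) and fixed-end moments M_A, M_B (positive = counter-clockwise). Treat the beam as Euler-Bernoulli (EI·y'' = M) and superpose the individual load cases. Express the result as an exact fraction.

R_A = -16233/250 kN, M_A = -7697/75 kN·m, R_B = -12517/250 kN, M_B = 2241/25 kN·m

Load 1 — uniform load w=-15 kN/m over full span:
  R_A = wL/2 = (-15)·10/2 = -75 kN
  M_A = wL²/12 = (-15)·10²/12 = -125 kN·m
  R_B = wL/2 = (-15)·10/2 = -75 kN
  M_B = -wL²/12 = -(-15)·10²/12 = 125 kN·m
Load 2 — applied couple M₀=-3 kN·m at a=6 m (b=L-a=4):
  R_A = 6M₀ab/L³ = 6·(-3)·6·4/10³ = -54/125 kN
  M_A = M₀b(2a-b)/L² = (-3)·4·(2·6-4)/10² = -24/25 kN·m
  R_B = -6M₀ab/L³ = -6·(-3)·6·4/10³ = 54/125 kN
  M_B = M₀a(2b-a)/L² = (-3)·6·(2·4-6)/10² = -9/25 kN·m
Load 3 — triangular load w₀=7 kN/m (0→w₀ over full span):
  R_A = 3w₀L/20 = 3·7·10/20 = 21/2 kN
  M_A = w₀L²/30 = 7·10²/30 = 70/3 kN·m
  R_B = 7w₀L/20 = 7·7·10/20 = 49/2 kN
  M_B = -w₀L²/20 = -7·10²/20 = -35 kN·m
Superposition: R_A = -16233/250 kN, M_A = -7697/75 kN·m, R_B = -12517/250 kN, M_B = 2241/25 kN·m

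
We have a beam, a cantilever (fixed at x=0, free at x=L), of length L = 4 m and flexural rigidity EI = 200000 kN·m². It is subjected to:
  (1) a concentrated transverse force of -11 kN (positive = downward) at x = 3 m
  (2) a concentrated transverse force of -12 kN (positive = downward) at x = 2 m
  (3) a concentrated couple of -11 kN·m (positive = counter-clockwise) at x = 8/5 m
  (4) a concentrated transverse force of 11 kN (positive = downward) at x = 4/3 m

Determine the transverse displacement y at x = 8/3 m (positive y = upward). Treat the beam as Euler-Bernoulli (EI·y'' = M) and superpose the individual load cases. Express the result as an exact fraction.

y(8/3) = 9617/25312500 m

Load 1 — point force P=-11 kN at a=3 m (b=L-a=1):
  y_1 = -Px²(3a-x)/(6EI)  [x≤a] = -(-11)·(8/3)²·(3·3-(8/3))/(6·200000) = 209/506250 m
Load 2 — point force P=-12 kN at a=2 m (b=L-a=2):
  y_2 = -Pa²(3x-a)/(6EI)  [x>a] = -(-12)·2²·(3·(8/3)-2)/(6·200000) = 3/12500 m
Load 3 — applied couple M₀=-11 kN·m at a=8/5 m (b=L-a=12/5):
  y_3 = M₀a(2x-a)/(2EI)  [x>a] = (-11)·(8/5)·(2·(8/3)-(8/5))/(2·200000) = -77/468750 m
Load 4 — point force P=11 kN at a=4/3 m (b=L-a=8/3):
  y_4 = -Pa²(3x-a)/(6EI)  [x>a] = -11·(4/3)²·(3·(8/3)-(4/3))/(6·200000) = -11/101250 m
Superposition: y = Σ y_i = 9617/25312500 m ≈ 0.000380 m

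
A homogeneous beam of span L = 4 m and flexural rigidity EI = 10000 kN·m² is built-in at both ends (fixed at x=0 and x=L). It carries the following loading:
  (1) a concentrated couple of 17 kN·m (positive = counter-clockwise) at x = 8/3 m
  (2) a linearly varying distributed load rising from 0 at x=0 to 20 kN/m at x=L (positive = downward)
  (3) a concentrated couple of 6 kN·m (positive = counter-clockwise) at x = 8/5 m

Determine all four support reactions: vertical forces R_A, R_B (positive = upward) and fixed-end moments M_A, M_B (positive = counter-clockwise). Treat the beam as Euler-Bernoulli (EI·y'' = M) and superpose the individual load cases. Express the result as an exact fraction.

R_A = 1487/75 kN, M_A = 1279/75 kN·m, R_B = 1513/75 kN, M_B = -352/25 kN·m

Load 1 — applied couple M₀=17 kN·m at a=8/3 m (b=L-a=4/3):
  R_A = 6M₀ab/L³ = 6·17·(8/3)·(4/3)/4³ = 17/3 kN
  M_A = M₀b(2a-b)/L² = 17·(4/3)·(2·(8/3)-(4/3))/4² = 17/3 kN·m
  R_B = -6M₀ab/L³ = -6·17·(8/3)·(4/3)/4³ = -17/3 kN
  M_B = M₀a(2b-a)/L² = 17·(8/3)·(2·(4/3)-(8/3))/4² = 0 kN·m
Load 2 — triangular load w₀=20 kN/m (0→w₀ over full span):
  R_A = 3w₀L/20 = 3·20·4/20 = 12 kN
  M_A = w₀L²/30 = 20·4²/30 = 32/3 kN·m
  R_B = 7w₀L/20 = 7·20·4/20 = 28 kN
  M_B = -w₀L²/20 = -20·4²/20 = -16 kN·m
Load 3 — applied couple M₀=6 kN·m at a=8/5 m (b=L-a=12/5):
  R_A = 6M₀ab/L³ = 6·6·(8/5)·(12/5)/4³ = 54/25 kN
  M_A = M₀b(2a-b)/L² = 6·(12/5)·(2·(8/5)-(12/5))/4² = 18/25 kN·m
  R_B = -6M₀ab/L³ = -6·6·(8/5)·(12/5)/4³ = -54/25 kN
  M_B = M₀a(2b-a)/L² = 6·(8/5)·(2·(12/5)-(8/5))/4² = 48/25 kN·m
Superposition: R_A = 1487/75 kN, M_A = 1279/75 kN·m, R_B = 1513/75 kN, M_B = -352/25 kN·m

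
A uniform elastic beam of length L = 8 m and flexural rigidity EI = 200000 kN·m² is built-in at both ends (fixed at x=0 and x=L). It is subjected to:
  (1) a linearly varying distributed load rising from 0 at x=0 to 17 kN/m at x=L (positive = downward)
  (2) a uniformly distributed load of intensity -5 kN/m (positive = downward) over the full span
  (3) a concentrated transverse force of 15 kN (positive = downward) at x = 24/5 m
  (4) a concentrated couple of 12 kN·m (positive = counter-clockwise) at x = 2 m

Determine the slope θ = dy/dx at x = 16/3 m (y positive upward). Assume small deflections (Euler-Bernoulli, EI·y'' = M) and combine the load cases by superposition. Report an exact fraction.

Load 1 — triangular load w₀=17 kN/m (0→w₀ over full span):
  θ_1 = -w₀(2x(L-x)(L-2x)(x+2L)+x²(L-x)²)/(120LEI) = -17·(2·(16/3)·(8-(16/3))·(8-2·(16/3))·((16/3)+2·8)+(16/3)²·(8-(16/3))²)/(120·8·200000) = 476/3796875 rad
Load 2 — uniform load w=-5 kN/m over full span:
  θ_2 = -wx(L-x)(L-2x)/(12EI) = -(-5)·(16/3)·(8-(16/3))·(8-2·(16/3))/(12·200000) = -4/50625 rad
Load 3 — point force P=15 kN at a=24/5 m (b=L-a=16/5):
  θ_3 = Pa²(L-x)(2bL-(3b+a)(L-x))/(2L³EI)  [x>a] = 15·(24/5)²·(8-(16/3))·(2·(16/5)·8-(3·(16/5)+(24/5))·(8-(16/3)))/(2·8³·200000) = 9/156250 rad
Load 4 — applied couple M₀=12 kN·m at a=2 m (b=L-a=6):
  θ_4 = (R_Ax²/2 - M_Ax - M₀(x-a))/EI  [x>a] with R_A=27/16, M_A=-9/4 = ((27/16)·(16/3)²/2 - (-9/4)·(16/3) - 12·((16/3)-2))/200000 = -1/50000 rad
Superposition: θ = Σ θ_i = 25501/303750000 rad ≈ 0.000084 rad

θ(16/3) = 25501/303750000 rad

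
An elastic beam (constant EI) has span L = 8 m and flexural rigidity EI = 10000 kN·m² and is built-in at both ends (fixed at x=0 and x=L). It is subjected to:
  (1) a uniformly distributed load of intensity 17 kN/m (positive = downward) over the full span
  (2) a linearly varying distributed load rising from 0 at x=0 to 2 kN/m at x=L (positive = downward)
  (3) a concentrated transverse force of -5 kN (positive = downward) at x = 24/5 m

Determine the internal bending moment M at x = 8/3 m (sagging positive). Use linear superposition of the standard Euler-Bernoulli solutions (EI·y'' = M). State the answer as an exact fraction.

Load 1 — uniform load w=17 kN/m over full span:
  M_1 = wLx/2 - wL²/12 - wx²/2 = 17·8·(8/3)/2 - 17·8²/12 - 17·(8/3)²/2 = 272/9 kN·m
Load 2 — triangular load w₀=2 kN/m (0→w₀ over full span):
  M_2 = 3w₀Lx/20 - w₀L²/30 - w₀x³/(6L) = 3·2·8·(8/3)/20 - 2·8²/30 - 2·(8/3)³/(6·8) = 544/405 kN·m
Load 3 — point force P=-5 kN at a=24/5 m (b=L-a=16/5):
  M_3 = Pb²(3a+b)x/L³ - Pab²/L²  [x≤a] = (-5)·(16/5)²·(3·(24/5)+(16/5))·(8/3)/8³ - (-5)·(24/5)·(16/5)²/8² = -64/75 kN·m
Superposition: M = Σ M_i = 62192/2025 kN·m ≈ 30.712099 kN·m

M(8/3) = 62192/2025 kN·m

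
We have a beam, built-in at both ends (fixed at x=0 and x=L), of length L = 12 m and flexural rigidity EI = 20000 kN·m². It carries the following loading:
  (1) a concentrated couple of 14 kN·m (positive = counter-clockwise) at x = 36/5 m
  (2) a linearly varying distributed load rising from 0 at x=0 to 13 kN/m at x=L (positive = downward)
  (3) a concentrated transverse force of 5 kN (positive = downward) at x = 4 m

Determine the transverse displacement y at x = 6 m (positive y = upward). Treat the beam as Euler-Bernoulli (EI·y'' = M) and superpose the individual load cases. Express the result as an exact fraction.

Load 1 — applied couple M₀=14 kN·m at a=36/5 m (b=L-a=24/5):
  y_1 = (R_Ax³/6 - M_Ax²/2)/EI  [x≤a] with R_A=42/25, M_A=112/25 = ((42/25)·6³/6 - (112/25)·6²/2)/20000 = -63/62500 m
Load 2 — triangular load w₀=13 kN/m (0→w₀ over full span):
  y_2 = -w₀x²(L-x)²(x+2L)/(120LEI) = -13·6²·(12-6)²·(6+2·12)/(120·12·20000) = -351/20000 m
Load 3 — point force P=5 kN at a=4 m (b=L-a=8):
  y_3 = -Pa²(L-x)²(3bL-(3b+a)(L-x))/(6L³EI)  [x>a] = -5·4²·(12-6)²·(3·8·12-(3·8+4)·(12-6))/(6·12³·20000) = -1/600 m
Superposition: y = Σ y_i = -30337/1500000 m ≈ -0.020225 m

y(6) = -30337/1500000 m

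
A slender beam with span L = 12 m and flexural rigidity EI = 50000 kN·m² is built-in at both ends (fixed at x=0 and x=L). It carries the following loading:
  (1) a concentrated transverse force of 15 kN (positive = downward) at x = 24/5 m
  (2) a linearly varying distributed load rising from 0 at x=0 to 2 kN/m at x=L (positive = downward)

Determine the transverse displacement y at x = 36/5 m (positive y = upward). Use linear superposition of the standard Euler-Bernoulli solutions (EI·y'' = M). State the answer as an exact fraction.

Load 1 — point force P=15 kN at a=24/5 m (b=L-a=36/5):
  y_1 = -Pa²(L-x)²(3bL-(3b+a)(L-x))/(6L³EI)  [x>a] = -15·(24/5)²·(12-(36/5))²·(3·(36/5)·12-(3·(36/5)+(24/5))·(12-(36/5)))/(6·12³·50000) = -19872/9765625 m
Load 2 — triangular load w₀=2 kN/m (0→w₀ over full span):
  y_2 = -w₀x²(L-x)²(x+2L)/(120LEI) = -2·(36/5)²·(12-(36/5))²·((36/5)+2·12)/(120·12·50000) = -50544/48828125 m
Superposition: y = Σ y_i = -149904/48828125 m ≈ -0.003070 m

y(36/5) = -149904/48828125 m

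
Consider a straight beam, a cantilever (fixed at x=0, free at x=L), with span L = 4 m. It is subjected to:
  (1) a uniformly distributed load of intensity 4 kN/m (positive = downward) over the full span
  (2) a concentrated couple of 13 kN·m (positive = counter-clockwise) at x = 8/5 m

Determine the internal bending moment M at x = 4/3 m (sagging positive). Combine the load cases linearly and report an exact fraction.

M(4/3) = -11/9 kN·m

Load 1 — uniform load w=4 kN/m over full span:
  M_1 = -w(L-x)²/2 = -4·(4-(4/3))²/2 = -128/9 kN·m
Load 2 — applied couple M₀=13 kN·m at a=8/5 m (b=L-a=12/5):
  M_2 = M₀  [x≤a] = 13 = 13 kN·m
Superposition: M = Σ M_i = -11/9 kN·m ≈ -1.222222 kN·m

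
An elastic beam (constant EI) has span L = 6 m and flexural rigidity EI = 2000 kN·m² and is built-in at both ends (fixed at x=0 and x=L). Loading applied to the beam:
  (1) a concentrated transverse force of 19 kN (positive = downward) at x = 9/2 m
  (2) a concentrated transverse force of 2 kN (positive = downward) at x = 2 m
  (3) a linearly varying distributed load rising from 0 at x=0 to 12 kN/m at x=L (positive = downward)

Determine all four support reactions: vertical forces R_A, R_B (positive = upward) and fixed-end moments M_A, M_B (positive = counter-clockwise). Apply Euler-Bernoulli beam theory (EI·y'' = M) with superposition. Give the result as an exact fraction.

Load 1 — point force P=19 kN at a=9/2 m (b=L-a=3/2):
  R_A = Pb²(3a+b)/L³ = 19·(3/2)²·(3·(9/2)+(3/2))/6³ = 95/32 kN
  M_A = Pab²/L² = 19·(9/2)·(3/2)²/6² = 171/32 kN·m
  R_B = Pa²(a+3b)/L³ = 19·(9/2)²·((9/2)+3·(3/2))/6³ = 513/32 kN
  M_B = -Pa²b/L² = -19·(9/2)²·(3/2)/6² = -513/32 kN·m
Load 2 — point force P=2 kN at a=2 m (b=L-a=4):
  R_A = Pb²(3a+b)/L³ = 2·4²·(3·2+4)/6³ = 40/27 kN
  M_A = Pab²/L² = 2·2·4²/6² = 16/9 kN·m
  R_B = Pa²(a+3b)/L³ = 2·2²·(2+3·4)/6³ = 14/27 kN
  M_B = -Pa²b/L² = -2·2²·4/6² = -8/9 kN·m
Load 3 — triangular load w₀=12 kN/m (0→w₀ over full span):
  R_A = 3w₀L/20 = 3·12·6/20 = 54/5 kN
  M_A = w₀L²/30 = 12·6²/30 = 72/5 kN·m
  R_B = 7w₀L/20 = 7·12·6/20 = 126/5 kN
  M_B = -w₀L²/20 = -12·6²/20 = -108/5 kN·m
Superposition: R_A = 65881/4320 kN, M_A = 30991/1440 kN·m, R_B = 180359/4320 kN, M_B = -55469/1440 kN·m

R_A = 65881/4320 kN, M_A = 30991/1440 kN·m, R_B = 180359/4320 kN, M_B = -55469/1440 kN·m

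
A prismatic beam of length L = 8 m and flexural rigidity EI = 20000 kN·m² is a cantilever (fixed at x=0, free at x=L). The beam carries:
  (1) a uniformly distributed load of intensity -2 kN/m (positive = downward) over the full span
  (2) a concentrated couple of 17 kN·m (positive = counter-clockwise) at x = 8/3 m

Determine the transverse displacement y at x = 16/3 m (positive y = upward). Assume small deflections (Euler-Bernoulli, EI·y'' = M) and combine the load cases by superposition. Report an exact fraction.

y(16/3) = 5729/151875 m

Load 1 — uniform load w=-2 kN/m over full span:
  y_1 = -wx²(x²-4Lx+6L²)/(24EI) = -(-2)·(16/3)²·((16/3)²-4·8·(16/3)+6·8²)/(24·20000) = 4352/151875 m
Load 2 — applied couple M₀=17 kN·m at a=8/3 m (b=L-a=16/3):
  y_2 = M₀a(2x-a)/(2EI)  [x>a] = 17·(8/3)·(2·(16/3)-(8/3))/(2·20000) = 17/1875 m
Superposition: y = Σ y_i = 5729/151875 m ≈ 0.037722 m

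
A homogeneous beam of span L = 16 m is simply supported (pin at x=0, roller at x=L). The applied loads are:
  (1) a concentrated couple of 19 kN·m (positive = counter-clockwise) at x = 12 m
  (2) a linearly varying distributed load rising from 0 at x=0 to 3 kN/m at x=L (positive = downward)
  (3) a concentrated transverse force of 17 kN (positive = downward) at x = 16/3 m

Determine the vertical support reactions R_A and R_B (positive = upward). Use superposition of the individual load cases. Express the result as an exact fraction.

R_A = 985/48 kN, R_B = 983/48 kN

Load 1 — applied couple M₀=19 kN·m at a=12 m (b=L-a=4):
  R_A = M₀/L = 19/16 kN
  R_B = -M₀/L = -19/16 kN
Load 2 — triangular load w₀=3 kN/m (0→w₀ over full span):
  R_A = w₀L/6 = 3·16/6 = 8 kN
  R_B = w₀L/3 = 3·16/3 = 16 kN
Load 3 — point force P=17 kN at a=16/3 m (b=L-a=32/3):
  R_A = Pb/L = 17·(32/3)/16 = 34/3 kN
  R_B = Pa/L = 17·(16/3)/16 = 17/3 kN
Superposition: R_A = 985/48 kN, R_B = 983/48 kN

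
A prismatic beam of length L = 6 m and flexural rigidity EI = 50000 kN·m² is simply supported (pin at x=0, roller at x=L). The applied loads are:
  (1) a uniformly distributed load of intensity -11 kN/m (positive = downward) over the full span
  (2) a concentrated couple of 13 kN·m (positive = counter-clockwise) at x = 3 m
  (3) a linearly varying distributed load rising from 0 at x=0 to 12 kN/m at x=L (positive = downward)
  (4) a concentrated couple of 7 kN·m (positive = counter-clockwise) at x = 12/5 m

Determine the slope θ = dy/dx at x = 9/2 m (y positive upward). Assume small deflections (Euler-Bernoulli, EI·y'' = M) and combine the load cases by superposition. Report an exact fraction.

θ(9/2) = -54839/80000000 rad

Load 1 — uniform load w=-11 kN/m over full span:
  θ_1 = -w(L³-6Lx²+4x³)/(24EI) = -(-11)·(6³-6·6·(9/2)²+4·(9/2)³)/(24·50000) = -1089/800000 rad
Load 2 — applied couple M₀=13 kN·m at a=3 m (b=L-a=3):
  θ_2 = (M₀x²/(2L)-M₀(x-a)+C₁)/EI  [x>a] with C₁=M₀(3b²-L²)/(6L)=-13/4 = (13·(9/2)²/(2·6)-13·((9/2)-3)+(-13/4))/50000 = -13/800000 rad
Load 3 — triangular load w₀=12 kN/m (0→w₀ over full span):
  θ_3 = -w₀(7L⁴-30L²x²+15x⁴)/(360LEI) = -12·(7·6⁴-30·6²·(9/2)²+15·(9/2)⁴)/(360·6·50000) = 11817/16000000 rad
Load 4 — applied couple M₀=7 kN·m at a=12/5 m (b=L-a=18/5):
  θ_4 = (M₀x²/(2L)-M₀(x-a)+C₁)/EI  [x>a] with C₁=M₀(3b²-L²)/(6L)=14/25 = (7·(9/2)²/(2·6)-7·((9/2)-(12/5))+(14/25))/50000 = -931/20000000 rad
Superposition: θ = Σ θ_i = -54839/80000000 rad ≈ -0.000685 rad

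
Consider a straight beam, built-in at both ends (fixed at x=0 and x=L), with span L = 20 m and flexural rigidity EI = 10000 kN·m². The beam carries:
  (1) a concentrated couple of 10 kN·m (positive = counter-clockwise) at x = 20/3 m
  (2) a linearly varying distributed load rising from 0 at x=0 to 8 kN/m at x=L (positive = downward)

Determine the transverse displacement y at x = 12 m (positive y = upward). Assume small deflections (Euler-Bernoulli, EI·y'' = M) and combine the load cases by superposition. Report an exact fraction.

y(12) = -21764/140625 m

Load 1 — applied couple M₀=10 kN·m at a=20/3 m (b=L-a=40/3):
  y_1 = (R_Ax³/6 - M_Ax²/2 - M₀(x-a)²/2)/EI  [x>a] with R_A=2/3, M_A=0 = ((2/3)·12³/6 - 0·12²/2 - 10·(12-(20/3))²/2)/10000 = 28/5625 m
Load 2 — triangular load w₀=8 kN/m (0→w₀ over full span):
  y_2 = -w₀x²(L-x)²(x+2L)/(120LEI) = -8·12²·(20-12)²·(12+2·20)/(120·20·10000) = -2496/15625 m
Superposition: y = Σ y_i = -21764/140625 m ≈ -0.154766 m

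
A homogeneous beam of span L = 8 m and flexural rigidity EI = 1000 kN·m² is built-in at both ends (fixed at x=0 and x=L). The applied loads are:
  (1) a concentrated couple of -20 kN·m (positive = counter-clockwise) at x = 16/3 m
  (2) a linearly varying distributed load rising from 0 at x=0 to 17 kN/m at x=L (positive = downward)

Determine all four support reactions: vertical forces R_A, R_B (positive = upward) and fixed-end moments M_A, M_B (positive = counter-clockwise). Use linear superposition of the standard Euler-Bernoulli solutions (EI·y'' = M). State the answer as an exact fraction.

R_A = 256/15 kN, M_A = 148/5 kN·m, R_B = 764/15 kN, M_B = -272/5 kN·m

Load 1 — applied couple M₀=-20 kN·m at a=16/3 m (b=L-a=8/3):
  R_A = 6M₀ab/L³ = 6·(-20)·(16/3)·(8/3)/8³ = -10/3 kN
  M_A = M₀b(2a-b)/L² = (-20)·(8/3)·(2·(16/3)-(8/3))/8² = -20/3 kN·m
  R_B = -6M₀ab/L³ = -6·(-20)·(16/3)·(8/3)/8³ = 10/3 kN
  M_B = M₀a(2b-a)/L² = (-20)·(16/3)·(2·(8/3)-(16/3))/8² = 0 kN·m
Load 2 — triangular load w₀=17 kN/m (0→w₀ over full span):
  R_A = 3w₀L/20 = 3·17·8/20 = 102/5 kN
  M_A = w₀L²/30 = 17·8²/30 = 544/15 kN·m
  R_B = 7w₀L/20 = 7·17·8/20 = 238/5 kN
  M_B = -w₀L²/20 = -17·8²/20 = -272/5 kN·m
Superposition: R_A = 256/15 kN, M_A = 148/5 kN·m, R_B = 764/15 kN, M_B = -272/5 kN·m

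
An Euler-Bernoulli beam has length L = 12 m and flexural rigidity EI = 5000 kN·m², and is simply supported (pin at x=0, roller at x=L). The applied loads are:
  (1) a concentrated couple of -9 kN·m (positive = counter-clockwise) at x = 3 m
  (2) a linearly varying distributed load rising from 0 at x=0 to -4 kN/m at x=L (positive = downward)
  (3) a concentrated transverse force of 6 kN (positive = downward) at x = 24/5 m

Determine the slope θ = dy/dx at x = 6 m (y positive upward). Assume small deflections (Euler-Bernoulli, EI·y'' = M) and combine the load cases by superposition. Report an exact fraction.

Load 1 — applied couple M₀=-9 kN·m at a=3 m (b=L-a=9):
  θ_1 = (M₀x²/(2L)-M₀(x-a)+C₁)/EI  [x>a] with C₁=M₀(3b²-L²)/(6L)=-99/8 = ((-9)·6²/(2·12)-(-9)·(6-3)+(-99/8))/5000 = 9/40000 rad
Load 2 — triangular load w₀=-4 kN/m (0→w₀ over full span):
  θ_2 = -w₀(7L⁴-30L²x²+15x⁴)/(360LEI) = -(-4)·(7·12⁴-30·12²·6²+15·6⁴)/(360·12·5000) = 21/12500 rad
Load 3 — point force P=6 kN at a=24/5 m (b=L-a=36/5):
  θ_3 = -Pa(2L²-6Lx+3x²+a²)/(6LEI)  [x>a] = -6·(24/5)·(2·12²-6·12·6+3·6²+(24/5)²)/(6·12·5000) = 81/78125 rad
Superposition: θ = Σ θ_i = 14709/5000000 rad ≈ 0.002942 rad

θ(6) = 14709/5000000 rad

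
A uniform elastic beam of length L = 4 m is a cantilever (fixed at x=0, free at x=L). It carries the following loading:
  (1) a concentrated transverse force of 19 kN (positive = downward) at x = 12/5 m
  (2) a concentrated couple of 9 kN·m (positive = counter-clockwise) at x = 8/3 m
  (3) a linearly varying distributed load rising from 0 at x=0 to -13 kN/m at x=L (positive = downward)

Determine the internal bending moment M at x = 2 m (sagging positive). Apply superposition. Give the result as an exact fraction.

M(2) = 346/15 kN·m

Load 1 — point force P=19 kN at a=12/5 m (b=L-a=8/5):
  M_1 = -P(a-x)  [x≤a] = -19·((12/5)-2) = -38/5 kN·m
Load 2 — applied couple M₀=9 kN·m at a=8/3 m (b=L-a=4/3):
  M_2 = M₀  [x≤a] = 9 = 9 kN·m
Load 3 — triangular load w₀=-13 kN/m (0→w₀ over full span):
  M_3 = w₀Lx/2 - w₀L²/3 - w₀x³/(6L) = (-13)·4·2/2 - (-13)·4²/3 - (-13)·2³/(6·4) = 65/3 kN·m
Superposition: M = Σ M_i = 346/15 kN·m ≈ 23.066667 kN·m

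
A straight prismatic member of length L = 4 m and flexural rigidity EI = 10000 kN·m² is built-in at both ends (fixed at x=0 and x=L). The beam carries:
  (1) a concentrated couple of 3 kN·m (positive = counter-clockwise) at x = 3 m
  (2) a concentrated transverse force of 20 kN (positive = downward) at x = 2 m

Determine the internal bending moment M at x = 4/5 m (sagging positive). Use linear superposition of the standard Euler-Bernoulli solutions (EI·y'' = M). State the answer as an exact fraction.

M(4/5) = -181/80 kN·m

Load 1 — applied couple M₀=3 kN·m at a=3 m (b=L-a=1):
  M_1 = R_Ax - M_A  [x≤a] with R_A=27/32, M_A=15/16 = (27/32)·(4/5) - (15/16) = -21/80 kN·m
Load 2 — point force P=20 kN at a=2 m (b=L-a=2):
  M_2 = Pb²(3a+b)x/L³ - Pab²/L²  [x≤a] = 20·2²·(3·2+2)·(4/5)/4³ - 20·2·2²/4² = -2 kN·m
Superposition: M = Σ M_i = -181/80 kN·m ≈ -2.262500 kN·m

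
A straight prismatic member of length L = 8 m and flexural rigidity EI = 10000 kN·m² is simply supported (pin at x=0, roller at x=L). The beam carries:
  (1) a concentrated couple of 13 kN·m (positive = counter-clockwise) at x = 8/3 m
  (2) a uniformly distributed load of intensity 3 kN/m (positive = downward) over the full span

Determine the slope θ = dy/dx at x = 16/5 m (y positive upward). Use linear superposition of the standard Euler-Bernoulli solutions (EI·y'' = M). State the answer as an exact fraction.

θ(16/5) = -3313/2812500 rad

Load 1 — applied couple M₀=13 kN·m at a=8/3 m (b=L-a=16/3):
  θ_1 = (M₀x²/(2L)-M₀(x-a)+C₁)/EI  [x>a] with C₁=M₀(3b²-L²)/(6L)=52/9 = (13·(16/5)²/(2·8)-13·((16/5)-(8/3))+(52/9))/10000 = 403/562500 rad
Load 2 — uniform load w=3 kN/m over full span:
  θ_2 = -w(L³-6Lx²+4x³)/(24EI) = -3·(8³-6·8·(16/5)²+4·(16/5)³)/(24·10000) = -148/78125 rad
Superposition: θ = Σ θ_i = -3313/2812500 rad ≈ -0.001178 rad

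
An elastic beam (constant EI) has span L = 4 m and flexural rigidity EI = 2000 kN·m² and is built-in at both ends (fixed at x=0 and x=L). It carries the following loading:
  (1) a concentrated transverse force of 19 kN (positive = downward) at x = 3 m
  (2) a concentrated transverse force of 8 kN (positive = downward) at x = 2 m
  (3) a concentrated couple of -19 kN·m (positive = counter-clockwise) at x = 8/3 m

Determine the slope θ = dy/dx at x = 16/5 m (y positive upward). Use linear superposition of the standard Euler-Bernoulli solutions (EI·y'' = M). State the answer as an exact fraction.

θ(16/5) = 497/300000 rad

Load 1 — point force P=19 kN at a=3 m (b=L-a=1):
  θ_1 = Pa²(L-x)(2bL-(3b+a)(L-x))/(2L³EI)  [x>a] = 19·3²·(4-(16/5))·(2·1·4-(3·1+3)·(4-(16/5)))/(2·4³·2000) = 171/100000 rad
Load 2 — point force P=8 kN at a=2 m (b=L-a=2):
  θ_2 = Pa²(L-x)(2bL-(3b+a)(L-x))/(2L³EI)  [x>a] = 8·2²·(4-(16/5))·(2·2·4-(3·2+2)·(4-(16/5)))/(2·4³·2000) = 3/3125 rad
Load 3 — applied couple M₀=-19 kN·m at a=8/3 m (b=L-a=4/3):
  θ_3 = (R_Ax²/2 - M_Ax - M₀(x-a))/EI  [x>a] with R_A=-19/3, M_A=-19/3 = ((-19/3)·(16/5)²/2 - (-19/3)·(16/5) - (-19)·((16/5)-(8/3)))/2000 = -19/18750 rad
Superposition: θ = Σ θ_i = 497/300000 rad ≈ 0.001657 rad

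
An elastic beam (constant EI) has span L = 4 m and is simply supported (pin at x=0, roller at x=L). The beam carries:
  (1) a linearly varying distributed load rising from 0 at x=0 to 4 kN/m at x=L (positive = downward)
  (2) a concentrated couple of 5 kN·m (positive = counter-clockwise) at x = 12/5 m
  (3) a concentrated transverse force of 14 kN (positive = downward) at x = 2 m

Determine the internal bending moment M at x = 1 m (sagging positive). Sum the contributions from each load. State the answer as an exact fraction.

M(1) = 43/4 kN·m

Load 1 — triangular load w₀=4 kN/m (0→w₀ over full span):
  M_1 = w₀Lx/6 - w₀x³/(6L) = 4·4·1/6 - 4·1³/(6·4) = 5/2 kN·m
Load 2 — applied couple M₀=5 kN·m at a=12/5 m (b=L-a=8/5):
  M_2 = M₀x/L  [x≤a] = 5·1/4 = 5/4 kN·m
Load 3 — point force P=14 kN at a=2 m (b=L-a=2):
  M_3 = Pbx/L  [x≤a] = 14·2·1/4 = 7 kN·m
Superposition: M = Σ M_i = 43/4 kN·m ≈ 10.750000 kN·m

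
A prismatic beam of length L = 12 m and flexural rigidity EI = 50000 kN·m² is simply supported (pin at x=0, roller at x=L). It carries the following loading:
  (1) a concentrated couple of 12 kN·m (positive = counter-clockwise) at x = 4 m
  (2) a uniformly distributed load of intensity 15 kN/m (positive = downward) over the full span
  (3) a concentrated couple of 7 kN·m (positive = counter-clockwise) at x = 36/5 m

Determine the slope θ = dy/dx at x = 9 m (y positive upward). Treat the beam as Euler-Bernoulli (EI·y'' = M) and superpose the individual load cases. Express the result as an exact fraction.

θ(9) = 146949/10000000 rad

Load 1 — applied couple M₀=12 kN·m at a=4 m (b=L-a=8):
  θ_1 = (M₀x²/(2L)-M₀(x-a)+C₁)/EI  [x>a] with C₁=M₀(3b²-L²)/(6L)=8 = (12·9²/(2·12)-12·(9-4)+8)/50000 = -23/100000 rad
Load 2 — uniform load w=15 kN/m over full span:
  θ_2 = -w(L³-6Lx²+4x³)/(24EI) = -15·(12³-6·12·9²+4·9³)/(24·50000) = 297/20000 rad
Load 3 — applied couple M₀=7 kN·m at a=36/5 m (b=L-a=24/5):
  θ_3 = (M₀x²/(2L)-M₀(x-a)+C₁)/EI  [x>a] with C₁=M₀(3b²-L²)/(6L)=-182/25 = (7·9²/(2·12)-7·(9-(36/5))+(-182/25))/50000 = 749/10000000 rad
Superposition: θ = Σ θ_i = 146949/10000000 rad ≈ 0.014695 rad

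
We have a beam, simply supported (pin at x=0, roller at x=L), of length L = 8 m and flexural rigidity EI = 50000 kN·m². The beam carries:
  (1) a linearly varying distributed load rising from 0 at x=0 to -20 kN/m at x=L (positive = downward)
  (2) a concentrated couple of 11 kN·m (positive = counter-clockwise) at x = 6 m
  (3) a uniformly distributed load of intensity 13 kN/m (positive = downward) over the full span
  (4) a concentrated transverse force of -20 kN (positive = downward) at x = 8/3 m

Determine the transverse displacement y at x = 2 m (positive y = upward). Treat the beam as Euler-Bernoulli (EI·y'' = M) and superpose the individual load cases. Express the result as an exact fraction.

Load 1 — triangular load w₀=-20 kN/m (0→w₀ over full span):
  y_1 = -w₀x(7L⁴-10L²x²+3x⁴)/(360LEI) = -(-20)·2·(7·8⁴-10·8²·2²+3·2⁴)/(360·8·50000) = 109/15000 m
Load 2 — applied couple M₀=11 kN·m at a=6 m (b=L-a=2):
  y_2 = (M₀x³/(6L)+C₁x)/EI  [x≤a] with C₁=M₀(3b²-L²)/(6L)=-143/12 = (11·2³/(6·8)+(-143/12)·2)/50000 = -11/25000 m
Load 3 — uniform load w=13 kN/m over full span:
  y_3 = -wx(L³-2Lx²+x³)/(24EI) = -13·2·(8³-2·8·2²+2³)/(24·50000) = -247/25000 m
Load 4 — point force P=-20 kN at a=8/3 m (b=L-a=16/3):
  y_4 = -Pbx(L²-b²-x²)/(6LEI)  [x≤a] = -(-20)·(16/3)·2·(8²-(16/3)²-2²)/(6·8·50000) = 142/50625 m
Superposition: y = Σ y_i = -503/2025000 m ≈ -0.000248 m

y(2) = -503/2025000 m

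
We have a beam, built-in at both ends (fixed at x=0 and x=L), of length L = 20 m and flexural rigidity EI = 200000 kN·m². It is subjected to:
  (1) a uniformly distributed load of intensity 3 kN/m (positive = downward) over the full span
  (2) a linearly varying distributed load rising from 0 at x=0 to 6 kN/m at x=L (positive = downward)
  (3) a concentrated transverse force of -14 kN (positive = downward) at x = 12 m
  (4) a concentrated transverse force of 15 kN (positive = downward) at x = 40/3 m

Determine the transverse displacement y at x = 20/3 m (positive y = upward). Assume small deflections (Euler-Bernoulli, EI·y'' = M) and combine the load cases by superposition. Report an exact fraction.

y(20/3) = -42311/4556250 m

Load 1 — uniform load w=3 kN/m over full span:
  y_1 = -wx²(L-x)²/(24EI) = -3·(20/3)²·(20-(20/3))²/(24·200000) = -2/405 m
Load 2 — triangular load w₀=6 kN/m (0→w₀ over full span):
  y_2 = -w₀x²(L-x)²(x+2L)/(120LEI) = -6·(20/3)²·(20-(20/3))²·((20/3)+2·20)/(120·20·200000) = -28/6075 m
Load 3 — point force P=-14 kN at a=12 m (b=L-a=8):
  y_3 = -Pb²x²(3aL-(3a+b)x)/(6L³EI)  [x≤a] = -(-14)·8²·(20/3)²·(3·12·20-(3·12+8)·(20/3))/(6·20³·200000) = 448/253125 m
Load 4 — point force P=15 kN at a=40/3 m (b=L-a=20/3):
  y_4 = -Pb²x²(3aL-(3a+b)x)/(6L³EI)  [x≤a] = -15·(20/3)²·(20/3)²·(3·(40/3)·20-(3·(40/3)+(20/3))·(20/3))/(6·20³·200000) = -11/7290 m
Superposition: y = Σ y_i = -42311/4556250 m ≈ -0.009286 m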